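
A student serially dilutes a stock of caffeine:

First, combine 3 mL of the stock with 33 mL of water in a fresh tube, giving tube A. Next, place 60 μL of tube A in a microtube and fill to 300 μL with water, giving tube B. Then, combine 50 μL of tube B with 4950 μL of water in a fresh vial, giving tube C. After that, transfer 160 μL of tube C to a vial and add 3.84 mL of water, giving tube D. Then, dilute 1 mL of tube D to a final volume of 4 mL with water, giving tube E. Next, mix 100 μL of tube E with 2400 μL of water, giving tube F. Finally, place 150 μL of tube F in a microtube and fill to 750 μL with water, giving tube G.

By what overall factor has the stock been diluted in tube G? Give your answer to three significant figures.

7.50 × 10^7

Step 1: 3 mL + 33 mL = 36 mL total → factor 36/3 = 12
Step 2: 60 μL brought to 300 μL → factor 300/60 = 5
Step 3: 50 μL + 4950 μL = 5000 μL total → factor 5000/50 = 100
Step 4: 160 μL + 3.84 mL = 4000 μL total → factor 4000/160 = 25
Step 5: 1 mL brought to 4 mL → factor 4/1 = 4
Step 6: 100 μL + 2400 μL = 2500 μL total → factor 2500/100 = 25
Step 7: 150 μL brought to 750 μL → factor 750/150 = 5
Overall dilution factor = 12 × 5 × 100 × 25 × 4 × 25 × 5 = 7.5 × 10^7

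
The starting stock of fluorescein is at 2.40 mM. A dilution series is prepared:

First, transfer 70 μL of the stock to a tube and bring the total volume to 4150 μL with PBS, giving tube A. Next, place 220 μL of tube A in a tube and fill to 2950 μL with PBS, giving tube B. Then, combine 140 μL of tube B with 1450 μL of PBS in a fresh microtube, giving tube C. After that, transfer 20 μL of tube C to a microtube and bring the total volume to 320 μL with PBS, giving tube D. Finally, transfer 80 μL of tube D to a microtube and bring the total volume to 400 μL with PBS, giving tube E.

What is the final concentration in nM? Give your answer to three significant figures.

3.32 nM

Step 1: 70 μL brought to 4150 μL → factor 4150/70 = 59.286
Step 2: 220 μL brought to 2950 μL → factor 2950/220 = 13.409
Step 3: 140 μL + 1450 μL = 1590 μL total → factor 1590/140 = 11.357
Step 4: 20 μL brought to 320 μL → factor 320/20 = 16
Step 5: 80 μL brought to 400 μL → factor 400/80 = 5
Overall dilution factor = 59.286 × 13.409 × 11.357 × 16 × 5 = 7.2228 × 10^5
Final = 2.40 mM / 7.2228 × 10^5 = 3.323 × 10^-6 mM = 3.32 nM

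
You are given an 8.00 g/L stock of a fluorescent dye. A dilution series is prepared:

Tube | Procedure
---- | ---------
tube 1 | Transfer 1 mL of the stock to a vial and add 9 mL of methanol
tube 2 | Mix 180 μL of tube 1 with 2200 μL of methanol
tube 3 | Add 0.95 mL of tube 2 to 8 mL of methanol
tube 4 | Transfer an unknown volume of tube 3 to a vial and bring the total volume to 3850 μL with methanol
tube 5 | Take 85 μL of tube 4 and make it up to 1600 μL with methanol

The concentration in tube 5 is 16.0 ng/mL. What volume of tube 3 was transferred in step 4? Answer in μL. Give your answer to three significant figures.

181 μL

Step 1: 1 mL + 9 mL = 10 mL total → factor 10/1 = 10
Step 2: 180 μL + 2200 μL = 2380 μL total → factor 2380/180 = 13.222
Step 3: 0.95 mL + 8 mL = 8.95 mL total → factor 8.95/0.95 = 9.4211
Step 4: v brought to 3850 μL → factor = 3850 μL/v
Step 5: 85 μL brought to 1600 μL → factor 1600/85 = 18.824
Product of known-step factors = 23448
Overall factor = 8.00 g/L / (16.0 ng/mL) = 5 × 10^5
Step-4 factor = 5 × 10^5 / 23448 = 21.324
v = 3850 μL / 21.324 = 181 μL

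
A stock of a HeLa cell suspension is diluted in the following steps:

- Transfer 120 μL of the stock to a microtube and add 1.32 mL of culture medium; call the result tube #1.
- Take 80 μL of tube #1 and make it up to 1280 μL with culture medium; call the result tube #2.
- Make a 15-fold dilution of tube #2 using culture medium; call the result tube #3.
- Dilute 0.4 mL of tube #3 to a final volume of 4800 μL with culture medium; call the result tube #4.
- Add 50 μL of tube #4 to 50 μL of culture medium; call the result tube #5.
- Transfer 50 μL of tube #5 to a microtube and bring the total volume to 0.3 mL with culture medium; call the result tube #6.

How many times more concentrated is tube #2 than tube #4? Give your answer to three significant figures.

180

Step 1: 120 μL + 1.32 mL = 1440 μL total → factor 1440/120 = 12
Step 2: 80 μL brought to 1280 μL → factor 1280/80 = 16
Step 3: 15-fold → factor 15
Step 4: 0.4 mL brought to 4800 μL → factor 4.8/0.4 = 12
Dilution factor to tube #2 = 192; to tube #4 = 34560
[tube #2]/[tube #4] = (factor to tube #4)/(factor to tube #2) = 34560/192 = 180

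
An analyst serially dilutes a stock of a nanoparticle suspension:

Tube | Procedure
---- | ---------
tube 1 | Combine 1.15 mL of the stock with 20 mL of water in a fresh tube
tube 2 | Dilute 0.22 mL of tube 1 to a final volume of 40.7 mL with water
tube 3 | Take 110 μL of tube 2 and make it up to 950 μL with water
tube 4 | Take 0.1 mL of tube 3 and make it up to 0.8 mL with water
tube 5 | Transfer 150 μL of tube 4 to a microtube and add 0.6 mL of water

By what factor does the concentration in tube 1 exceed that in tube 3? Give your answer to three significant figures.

1.60 × 10^3

Step 1: 1.15 mL + 20 mL = 21.15 mL total → factor 21.15/1.15 = 18.391
Step 2: 0.22 mL brought to 40.7 mL → factor 40.7/0.22 = 185
Step 3: 110 μL brought to 950 μL → factor 950/110 = 8.6364
Dilution factor to tube 1 = 18.391; to tube 3 = 29384
[tube 1]/[tube 3] = (factor to tube 3)/(factor to tube 1) = 29384/18.391 = 1.60 × 10^3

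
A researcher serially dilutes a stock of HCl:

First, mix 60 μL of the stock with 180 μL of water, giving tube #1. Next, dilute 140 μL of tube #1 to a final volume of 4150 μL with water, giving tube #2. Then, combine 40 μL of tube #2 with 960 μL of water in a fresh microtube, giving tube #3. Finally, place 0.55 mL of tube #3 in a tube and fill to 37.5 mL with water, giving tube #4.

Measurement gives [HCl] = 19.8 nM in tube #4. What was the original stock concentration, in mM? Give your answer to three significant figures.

4.00 mM

Step 1: 60 μL + 180 μL = 240 μL total → factor 240/60 = 4
Step 2: 140 μL brought to 4150 μL → factor 4150/140 = 29.643
Step 3: 40 μL + 960 μL = 1000 μL total → factor 1000/40 = 25
Step 4: 0.55 mL brought to 37.5 mL → factor 37.5/0.55 = 68.182
Overall dilution factor = 4 × 29.643 × 25 × 68.182 = 2.0211 × 10^5
Stock = 19.8 nM × 2.0211 × 10^5 = 4.002 × 10^6 nM = 4.00 mM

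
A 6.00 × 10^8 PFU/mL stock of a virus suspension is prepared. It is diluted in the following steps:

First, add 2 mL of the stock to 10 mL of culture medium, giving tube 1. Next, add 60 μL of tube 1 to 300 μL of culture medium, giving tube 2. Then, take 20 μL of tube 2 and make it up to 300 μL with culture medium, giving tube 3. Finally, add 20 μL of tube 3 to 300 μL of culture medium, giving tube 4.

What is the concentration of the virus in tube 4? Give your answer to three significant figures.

6.94 × 10^4 PFU/mL

Step 1: 2 mL + 10 mL = 12 mL total → factor 12/2 = 6
Step 2: 60 μL + 300 μL = 360 μL total → factor 360/60 = 6
Step 3: 20 μL brought to 300 μL → factor 300/20 = 15
Step 4: 20 μL + 300 μL = 320 μL total → factor 320/20 = 16
Overall dilution factor = 6 × 6 × 15 × 16 = 8640
Final = 6.00 × 10^8 PFU/mL / 8640 = 6.94 × 10^4 PFU/mL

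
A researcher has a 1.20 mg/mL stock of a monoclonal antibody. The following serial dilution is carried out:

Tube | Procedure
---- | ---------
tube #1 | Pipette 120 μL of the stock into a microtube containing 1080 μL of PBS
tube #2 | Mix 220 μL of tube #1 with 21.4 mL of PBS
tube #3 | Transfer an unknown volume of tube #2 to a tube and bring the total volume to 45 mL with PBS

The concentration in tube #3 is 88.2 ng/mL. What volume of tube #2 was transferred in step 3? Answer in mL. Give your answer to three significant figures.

Step 1: 120 μL + 1080 μL = 1200 μL total → factor 1200/120 = 10
Step 2: 220 μL + 21.4 mL = 21620 μL total → factor 21620/220 = 98.273
Step 3: v brought to 45 mL → factor = 45 mL/v
Product of known-step factors = 982.73
Overall factor = 1.20 mg/mL / (88.2 ng/mL) = 13605
Step-3 factor = 13605 / 982.73 = 13.845
v = 45 mL / 13.845 = 3.25 mL

3.25 mL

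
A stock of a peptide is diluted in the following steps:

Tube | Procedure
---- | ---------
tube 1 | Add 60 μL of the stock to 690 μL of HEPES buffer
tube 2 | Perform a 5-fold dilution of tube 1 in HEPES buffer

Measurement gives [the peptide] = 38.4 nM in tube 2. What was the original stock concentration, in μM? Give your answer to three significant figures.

2.40 μM

Step 1: 60 μL + 690 μL = 750 μL total → factor 750/60 = 12.5
Step 2: 5-fold → factor 5
Overall dilution factor = 12.5 × 5 = 62.5
Stock = 38.4 nM × 62.5 = 2400 nM = 2.40 μM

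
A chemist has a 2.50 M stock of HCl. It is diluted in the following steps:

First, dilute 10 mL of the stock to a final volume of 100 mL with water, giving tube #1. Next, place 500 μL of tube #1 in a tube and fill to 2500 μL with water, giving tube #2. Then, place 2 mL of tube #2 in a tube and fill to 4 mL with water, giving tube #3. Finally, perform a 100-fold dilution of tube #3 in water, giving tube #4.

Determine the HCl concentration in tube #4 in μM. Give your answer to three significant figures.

250 μM

Step 1: 10 mL brought to 100 mL → factor 100/10 = 10
Step 2: 500 μL brought to 2500 μL → factor 2500/500 = 5
Step 3: 2 mL brought to 4 mL → factor 4/2 = 2
Step 4: 100-fold → factor 100
Overall dilution factor = 10 × 5 × 2 × 100 = 10000
Final = 2.50 M / 10000 = 0.0002500 M = 250 μM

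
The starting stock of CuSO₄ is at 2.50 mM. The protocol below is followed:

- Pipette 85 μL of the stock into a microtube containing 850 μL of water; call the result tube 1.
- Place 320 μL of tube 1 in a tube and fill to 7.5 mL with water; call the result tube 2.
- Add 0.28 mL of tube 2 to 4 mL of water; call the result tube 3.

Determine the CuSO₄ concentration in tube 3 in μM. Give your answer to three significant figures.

Step 1: 85 μL + 850 μL = 935 μL total → factor 935/85 = 11
Step 2: 320 μL brought to 7.5 mL → factor 7500/320 = 23.438
Step 3: 0.28 mL + 4 mL = 4.28 mL total → factor 4.28/0.28 = 15.286
Overall dilution factor = 11 × 23.438 × 15.286 = 3940.8
Final = 2.50 mM / 3940.8 = 0.0006344 mM = 0.634 μM

0.634 μM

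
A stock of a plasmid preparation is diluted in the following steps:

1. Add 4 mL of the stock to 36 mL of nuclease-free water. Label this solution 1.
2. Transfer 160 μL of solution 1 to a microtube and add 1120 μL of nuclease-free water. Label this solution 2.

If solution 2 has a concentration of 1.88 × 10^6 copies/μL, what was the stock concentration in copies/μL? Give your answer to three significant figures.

1.50 × 10^8 copies/μL

Step 1: 4 mL + 36 mL = 40 mL total → factor 40/4 = 10
Step 2: 160 μL + 1120 μL = 1280 μL total → factor 1280/160 = 8
Overall dilution factor = 10 × 8 = 80
Stock = 1.88 × 10^6 copies/μL × 80 = 1.50 × 10^8 copies/μL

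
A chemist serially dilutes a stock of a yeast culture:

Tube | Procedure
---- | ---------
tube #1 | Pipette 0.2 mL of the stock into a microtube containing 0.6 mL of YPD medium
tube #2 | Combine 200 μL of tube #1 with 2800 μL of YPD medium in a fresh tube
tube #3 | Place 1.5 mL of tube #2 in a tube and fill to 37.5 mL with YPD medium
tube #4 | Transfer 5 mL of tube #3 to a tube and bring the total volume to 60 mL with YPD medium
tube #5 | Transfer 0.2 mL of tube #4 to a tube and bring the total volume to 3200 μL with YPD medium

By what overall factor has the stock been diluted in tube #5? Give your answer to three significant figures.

2.88 × 10^5

Step 1: 0.2 mL + 0.6 mL = 0.8 mL total → factor 0.8/0.2 = 4
Step 2: 200 μL + 2800 μL = 3000 μL total → factor 3000/200 = 15
Step 3: 1.5 mL brought to 37.5 mL → factor 37.5/1.5 = 25
Step 4: 5 mL brought to 60 mL → factor 60/5 = 12
Step 5: 0.2 mL brought to 3200 μL → factor 3.2/0.2 = 16
Overall dilution factor = 4 × 15 × 25 × 12 × 16 = 2.88 × 10^5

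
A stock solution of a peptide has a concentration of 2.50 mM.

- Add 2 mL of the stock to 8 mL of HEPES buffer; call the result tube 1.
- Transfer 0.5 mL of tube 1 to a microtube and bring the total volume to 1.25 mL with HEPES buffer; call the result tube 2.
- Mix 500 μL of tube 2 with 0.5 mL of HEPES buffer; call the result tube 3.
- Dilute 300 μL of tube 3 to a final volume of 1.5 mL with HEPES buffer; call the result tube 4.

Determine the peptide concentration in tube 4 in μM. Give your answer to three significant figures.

Step 1: 2 mL + 8 mL = 10 mL total → factor 10/2 = 5
Step 2: 0.5 mL brought to 1.25 mL → factor 1.25/0.5 = 2.5
Step 3: 500 μL + 0.5 mL = 1000 μL total → factor 1000/500 = 2
Step 4: 300 μL brought to 1.5 mL → factor 1500/300 = 5
Overall dilution factor = 5 × 2.5 × 2 × 5 = 125
Final = 2.50 mM / 125 = 0.02000 mM = 20.0 μM

20.0 μM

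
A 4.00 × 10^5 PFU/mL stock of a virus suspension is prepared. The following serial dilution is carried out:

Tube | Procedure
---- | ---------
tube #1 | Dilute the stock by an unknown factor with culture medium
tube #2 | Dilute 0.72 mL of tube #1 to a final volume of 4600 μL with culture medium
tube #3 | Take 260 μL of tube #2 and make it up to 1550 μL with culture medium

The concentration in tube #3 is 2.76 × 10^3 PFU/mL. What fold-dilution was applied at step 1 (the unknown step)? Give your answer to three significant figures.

Step 1: unknown factor x
Step 2: 0.72 mL brought to 4600 μL → factor 4.6/0.72 = 6.3889
Step 3: 260 μL brought to 1550 μL → factor 1550/260 = 5.9615
Product of known-step factors = 38.088
Overall factor = 4.00 × 10^5 PFU/mL / (2.76 × 10^3 PFU/mL) = 144.93
x = 144.93 / 38.088 = 3.81

3.81-fold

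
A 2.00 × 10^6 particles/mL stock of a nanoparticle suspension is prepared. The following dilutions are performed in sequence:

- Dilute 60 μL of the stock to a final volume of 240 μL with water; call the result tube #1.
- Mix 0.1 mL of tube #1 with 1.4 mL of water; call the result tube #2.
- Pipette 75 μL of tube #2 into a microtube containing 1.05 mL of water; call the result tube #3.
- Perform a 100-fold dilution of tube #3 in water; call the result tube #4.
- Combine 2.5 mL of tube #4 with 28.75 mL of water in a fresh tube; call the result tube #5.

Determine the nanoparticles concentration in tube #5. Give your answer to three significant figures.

1.78 particles/mL

Step 1: 60 μL brought to 240 μL → factor 240/60 = 4
Step 2: 0.1 mL + 1.4 mL = 1.5 mL total → factor 1.5/0.1 = 15
Step 3: 75 μL + 1.05 mL = 1125 μL total → factor 1125/75 = 15
Step 4: 100-fold → factor 100
Step 5: 2.5 mL + 28.75 mL = 31.25 mL total → factor 31.25/2.5 = 12.5
Overall dilution factor = 4 × 15 × 15 × 100 × 12.5 = 1.125 × 10^6
Final = 2.00 × 10^6 particles/mL / 1.125 × 10^6 = 1.78 particles/mL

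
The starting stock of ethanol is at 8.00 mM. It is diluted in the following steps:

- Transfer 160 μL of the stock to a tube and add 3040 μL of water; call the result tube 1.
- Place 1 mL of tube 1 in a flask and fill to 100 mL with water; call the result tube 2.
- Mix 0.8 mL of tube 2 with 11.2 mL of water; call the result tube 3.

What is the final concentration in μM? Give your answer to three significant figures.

Step 1: 160 μL + 3040 μL = 3200 μL total → factor 3200/160 = 20
Step 2: 1 mL brought to 100 mL → factor 100/1 = 100
Step 3: 0.8 mL + 11.2 mL = 12 mL total → factor 12/0.8 = 15
Overall dilution factor = 20 × 100 × 15 = 30000
Final = 8.00 mM / 30000 = 0.0002667 mM = 0.267 μM

0.267 μM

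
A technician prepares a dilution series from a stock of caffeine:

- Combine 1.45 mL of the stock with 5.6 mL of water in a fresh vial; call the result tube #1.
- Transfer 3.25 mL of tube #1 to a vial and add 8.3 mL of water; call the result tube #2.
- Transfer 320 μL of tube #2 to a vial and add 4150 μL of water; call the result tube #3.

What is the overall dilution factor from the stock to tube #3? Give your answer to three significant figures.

241

Step 1: 1.45 mL + 5.6 mL = 7.05 mL total → factor 7.05/1.45 = 4.8621
Step 2: 3.25 mL + 8.3 mL = 11.55 mL total → factor 11.55/3.25 = 3.5538
Step 3: 320 μL + 4150 μL = 4470 μL total → factor 4470/320 = 13.969
Overall dilution factor = 4.8621 × 3.5538 × 13.969 = 241.37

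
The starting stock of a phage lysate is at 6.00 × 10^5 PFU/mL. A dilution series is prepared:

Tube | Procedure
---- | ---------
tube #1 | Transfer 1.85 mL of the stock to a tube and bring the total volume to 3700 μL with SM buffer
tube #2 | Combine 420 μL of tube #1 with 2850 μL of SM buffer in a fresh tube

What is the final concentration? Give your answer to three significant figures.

3.85 × 10^4 PFU/mL

Step 1: 1.85 mL brought to 3700 μL → factor 3.7/1.85 = 2
Step 2: 420 μL + 2850 μL = 3270 μL total → factor 3270/420 = 7.7857
Overall dilution factor = 2 × 7.7857 = 15.571
Final = 6.00 × 10^5 PFU/mL / 15.571 = 3.85 × 10^4 PFU/mL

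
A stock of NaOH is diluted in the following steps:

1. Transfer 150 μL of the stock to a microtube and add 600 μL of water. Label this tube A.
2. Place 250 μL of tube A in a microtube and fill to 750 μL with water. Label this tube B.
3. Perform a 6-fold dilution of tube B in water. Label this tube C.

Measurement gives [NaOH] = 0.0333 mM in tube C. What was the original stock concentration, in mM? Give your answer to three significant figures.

3.00 mM

Step 1: 150 μL + 600 μL = 750 μL total → factor 750/150 = 5
Step 2: 250 μL brought to 750 μL → factor 750/250 = 3
Step 3: 6-fold → factor 6
Overall dilution factor = 5 × 3 × 6 = 90
Stock = 0.0333 mM × 90 = 3.00 mM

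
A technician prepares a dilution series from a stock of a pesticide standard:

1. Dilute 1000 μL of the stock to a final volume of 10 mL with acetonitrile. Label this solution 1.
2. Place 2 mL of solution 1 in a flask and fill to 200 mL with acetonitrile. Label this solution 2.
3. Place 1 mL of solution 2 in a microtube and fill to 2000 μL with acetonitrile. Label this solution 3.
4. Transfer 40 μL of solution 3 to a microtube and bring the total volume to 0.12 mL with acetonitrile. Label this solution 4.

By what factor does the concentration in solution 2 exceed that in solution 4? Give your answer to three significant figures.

Step 1: 1000 μL brought to 10 mL → factor 10000/1000 = 10
Step 2: 2 mL brought to 200 mL → factor 200/2 = 100
Step 3: 1 mL brought to 2000 μL → factor 2/1 = 2
Step 4: 40 μL brought to 0.12 mL → factor 120/40 = 3
Dilution factor to solution 2 = 1000; to solution 4 = 6000
[solution 2]/[solution 4] = (factor to solution 4)/(factor to solution 2) = 6000/1000 = 6.00

6.00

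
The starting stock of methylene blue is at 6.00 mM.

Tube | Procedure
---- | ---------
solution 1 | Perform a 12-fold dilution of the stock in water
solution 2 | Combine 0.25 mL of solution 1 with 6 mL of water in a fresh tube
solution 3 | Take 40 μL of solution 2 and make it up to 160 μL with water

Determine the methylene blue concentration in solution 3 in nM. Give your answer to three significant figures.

Step 1: 12-fold → factor 12
Step 2: 0.25 mL + 6 mL = 6.25 mL total → factor 6.25/0.25 = 25
Step 3: 40 μL brought to 160 μL → factor 160/40 = 4
Overall dilution factor = 12 × 25 × 4 = 1200
Final = 6.00 mM / 1200 = 0.005000 mM = 5.00 × 10^3 nM

5.00 × 10^3 nM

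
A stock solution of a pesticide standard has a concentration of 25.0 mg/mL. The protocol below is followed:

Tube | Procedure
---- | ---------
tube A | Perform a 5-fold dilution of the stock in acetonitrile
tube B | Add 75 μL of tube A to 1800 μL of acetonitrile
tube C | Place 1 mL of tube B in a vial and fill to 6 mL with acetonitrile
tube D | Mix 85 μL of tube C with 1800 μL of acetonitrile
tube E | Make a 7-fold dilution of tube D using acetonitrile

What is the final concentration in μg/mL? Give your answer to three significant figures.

0.215 μg/mL

Step 1: 5-fold → factor 5
Step 2: 75 μL + 1800 μL = 1875 μL total → factor 1875/75 = 25
Step 3: 1 mL brought to 6 mL → factor 6/1 = 6
Step 4: 85 μL + 1800 μL = 1885 μL total → factor 1885/85 = 22.176
Step 5: 7-fold → factor 7
Overall dilution factor = 5 × 25 × 6 × 22.176 × 7 = 1.1643 × 10^5
Final = 25.0 mg/mL / 1.1643 × 10^5 = 0.0002147 mg/mL = 0.215 μg/mL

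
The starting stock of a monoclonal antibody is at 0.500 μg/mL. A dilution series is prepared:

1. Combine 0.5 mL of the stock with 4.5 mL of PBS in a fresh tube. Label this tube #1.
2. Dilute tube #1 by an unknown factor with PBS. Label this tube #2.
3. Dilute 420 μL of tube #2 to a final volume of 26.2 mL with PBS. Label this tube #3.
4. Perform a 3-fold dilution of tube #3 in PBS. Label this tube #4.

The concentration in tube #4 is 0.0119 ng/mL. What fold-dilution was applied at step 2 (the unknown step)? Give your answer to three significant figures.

22.5-fold

Step 1: 0.5 mL + 4.5 mL = 5 mL total → factor 5/0.5 = 10
Step 2: unknown factor x
Step 3: 420 μL brought to 26.2 mL → factor 26200/420 = 62.381
Step 4: 3-fold → factor 3
Product of known-step factors = 1871.4
Overall factor = 0.500 μg/mL / (0.0119 ng/mL) = 42017
x = 42017 / 1871.4 = 22.5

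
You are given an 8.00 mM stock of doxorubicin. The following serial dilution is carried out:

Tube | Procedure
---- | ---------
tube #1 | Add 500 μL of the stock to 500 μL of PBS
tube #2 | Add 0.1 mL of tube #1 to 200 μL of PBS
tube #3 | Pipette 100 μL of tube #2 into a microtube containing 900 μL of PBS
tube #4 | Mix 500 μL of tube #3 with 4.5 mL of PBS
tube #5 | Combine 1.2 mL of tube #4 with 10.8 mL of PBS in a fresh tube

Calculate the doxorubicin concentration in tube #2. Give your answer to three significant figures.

Step 1: 500 μL + 500 μL = 1000 μL total → factor 1000/500 = 2
Step 2: 0.1 mL + 200 μL = 0.3 mL total → factor 0.3/0.1 = 3
Dilution factor through tube #2 = 2 × 3 = 6
[tube #2] = 8.00 mM / 6 = 1.33 mM

1.33 mM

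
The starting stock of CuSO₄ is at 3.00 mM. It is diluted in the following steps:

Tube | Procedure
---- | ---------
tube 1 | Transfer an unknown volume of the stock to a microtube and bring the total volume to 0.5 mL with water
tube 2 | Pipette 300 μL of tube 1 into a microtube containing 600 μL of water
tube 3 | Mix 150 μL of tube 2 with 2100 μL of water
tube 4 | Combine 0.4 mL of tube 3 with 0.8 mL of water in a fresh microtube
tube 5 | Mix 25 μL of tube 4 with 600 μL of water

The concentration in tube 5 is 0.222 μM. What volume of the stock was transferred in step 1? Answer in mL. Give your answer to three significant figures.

Step 1: v brought to 0.5 mL → factor = 0.5 mL/v
Step 2: 300 μL + 600 μL = 900 μL total → factor 900/300 = 3
Step 3: 150 μL + 2100 μL = 2250 μL total → factor 2250/150 = 15
Step 4: 0.4 mL + 0.8 mL = 1.2 mL total → factor 1.2/0.4 = 3
Step 5: 25 μL + 600 μL = 625 μL total → factor 625/25 = 25
Product of known-step factors = 3375
Overall factor = 3.00 mM / (0.222 μM) = 13514
Step-1 factor = 13514 / 3375 = 4.004
v = 0.5 mL / 4.004 = 0.125 mL

0.125 mL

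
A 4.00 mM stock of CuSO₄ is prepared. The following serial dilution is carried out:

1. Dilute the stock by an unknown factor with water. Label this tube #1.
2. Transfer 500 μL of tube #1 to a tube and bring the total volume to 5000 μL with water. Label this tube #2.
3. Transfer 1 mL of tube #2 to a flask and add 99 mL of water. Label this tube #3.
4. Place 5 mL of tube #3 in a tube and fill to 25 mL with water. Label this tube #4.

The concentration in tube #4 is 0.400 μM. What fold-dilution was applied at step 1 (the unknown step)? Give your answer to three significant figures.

Step 1: unknown factor x
Step 2: 500 μL brought to 5000 μL → factor 5000/500 = 10
Step 3: 1 mL + 99 mL = 100 mL total → factor 100/1 = 100
Step 4: 5 mL brought to 25 mL → factor 25/5 = 5
Product of known-step factors = 5000
Overall factor = 4.00 mM / (0.400 μM) = 10000
x = 10000 / 5000 = 2.00

2.00-fold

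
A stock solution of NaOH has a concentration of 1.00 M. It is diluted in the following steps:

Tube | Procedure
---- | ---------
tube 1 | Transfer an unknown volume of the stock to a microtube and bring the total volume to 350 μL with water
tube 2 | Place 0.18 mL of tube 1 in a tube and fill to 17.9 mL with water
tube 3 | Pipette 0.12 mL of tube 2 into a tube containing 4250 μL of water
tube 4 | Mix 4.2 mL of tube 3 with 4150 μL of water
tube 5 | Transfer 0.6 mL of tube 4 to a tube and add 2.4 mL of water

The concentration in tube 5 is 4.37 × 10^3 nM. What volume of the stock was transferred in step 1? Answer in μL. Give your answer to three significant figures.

55.1 μL

Step 1: v brought to 350 μL → factor = 350 μL/v
Step 2: 0.18 mL brought to 17.9 mL → factor 17.9/0.18 = 99.444
Step 3: 0.12 mL + 4250 μL = 4.37 mL total → factor 4.37/0.12 = 36.417
Step 4: 4.2 mL + 4150 μL = 8.35 mL total → factor 8.35/4.2 = 1.9881
Step 5: 0.6 mL + 2.4 mL = 3 mL total → factor 3/0.6 = 5
Product of known-step factors = 35999
Overall factor = 1.00 M / (4.37 × 10^3 nM) = 2.2883 × 10^5
Step-1 factor = 2.2883 × 10^5 / 35999 = 6.3567
v = 350 μL / 6.3567 = 55.1 μL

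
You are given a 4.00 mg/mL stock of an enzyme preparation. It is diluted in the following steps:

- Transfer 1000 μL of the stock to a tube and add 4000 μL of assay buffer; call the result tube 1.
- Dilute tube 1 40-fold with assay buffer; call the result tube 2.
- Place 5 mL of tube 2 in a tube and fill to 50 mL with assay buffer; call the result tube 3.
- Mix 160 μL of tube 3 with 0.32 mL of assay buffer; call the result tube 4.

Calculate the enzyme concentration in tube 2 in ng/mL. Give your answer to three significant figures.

Step 1: 1000 μL + 4000 μL = 5000 μL total → factor 5000/1000 = 5
Step 2: 40-fold → factor 40
Dilution factor through tube 2 = 5 × 40 = 200
[tube 2] = 4.00 mg/mL / 200 = 0.02000 mg/mL = 2.00 × 10^4 ng/mL

2.00 × 10^4 ng/mL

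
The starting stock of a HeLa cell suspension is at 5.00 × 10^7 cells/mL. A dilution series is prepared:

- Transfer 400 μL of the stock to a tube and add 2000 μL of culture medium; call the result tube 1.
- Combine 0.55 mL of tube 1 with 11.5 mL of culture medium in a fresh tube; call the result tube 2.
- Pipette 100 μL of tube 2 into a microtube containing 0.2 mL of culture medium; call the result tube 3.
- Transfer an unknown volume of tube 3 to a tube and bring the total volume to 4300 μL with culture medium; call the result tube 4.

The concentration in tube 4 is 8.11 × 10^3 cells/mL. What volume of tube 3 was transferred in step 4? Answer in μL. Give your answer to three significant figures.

Step 1: 400 μL + 2000 μL = 2400 μL total → factor 2400/400 = 6
Step 2: 0.55 mL + 11.5 mL = 12.05 mL total → factor 12.05/0.55 = 21.909
Step 3: 100 μL + 0.2 mL = 300 μL total → factor 300/100 = 3
Step 4: v brought to 4300 μL → factor = 4300 μL/v
Product of known-step factors = 394.36
Overall factor = 5.00 × 10^7 cells/mL / (8.11 × 10^3 cells/mL) = 6165.2
Step-4 factor = 6165.2 / 394.36 = 15.633
v = 4300 μL / 15.633 = 275 μL

275 μL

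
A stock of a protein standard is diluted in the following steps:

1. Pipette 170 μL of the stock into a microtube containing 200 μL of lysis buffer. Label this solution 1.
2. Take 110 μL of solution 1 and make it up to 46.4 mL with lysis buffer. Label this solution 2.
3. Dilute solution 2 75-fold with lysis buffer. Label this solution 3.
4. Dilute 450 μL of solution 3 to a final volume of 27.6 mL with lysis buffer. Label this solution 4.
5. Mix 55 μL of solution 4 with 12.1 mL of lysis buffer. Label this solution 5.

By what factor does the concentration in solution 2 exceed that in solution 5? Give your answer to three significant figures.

Step 1: 170 μL + 200 μL = 370 μL total → factor 370/170 = 2.1765
Step 2: 110 μL brought to 46.4 mL → factor 46400/110 = 421.82
Step 3: 75-fold → factor 75
Step 4: 450 μL brought to 27.6 mL → factor 27600/450 = 61.333
Step 5: 55 μL + 12.1 mL = 12155 μL total → factor 12155/55 = 221
Dilution factor to solution 2 = 918.07; to solution 5 = 9.3331 × 10^8
[solution 2]/[solution 5] = (factor to solution 5)/(factor to solution 2) = 9.3331 × 10^8/918.07 = 1.02 × 10^6

1.02 × 10^6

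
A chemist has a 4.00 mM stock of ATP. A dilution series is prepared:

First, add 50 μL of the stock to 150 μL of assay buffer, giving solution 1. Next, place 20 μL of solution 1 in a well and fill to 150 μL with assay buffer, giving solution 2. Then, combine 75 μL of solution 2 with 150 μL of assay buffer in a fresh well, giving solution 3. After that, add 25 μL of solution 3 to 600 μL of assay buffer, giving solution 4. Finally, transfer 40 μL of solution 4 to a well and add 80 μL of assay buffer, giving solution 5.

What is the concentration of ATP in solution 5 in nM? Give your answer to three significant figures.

Step 1: 50 μL + 150 μL = 200 μL total → factor 200/50 = 4
Step 2: 20 μL brought to 150 μL → factor 150/20 = 7.5
Step 3: 75 μL + 150 μL = 225 μL total → factor 225/75 = 3
Step 4: 25 μL + 600 μL = 625 μL total → factor 625/25 = 25
Step 5: 40 μL + 80 μL = 120 μL total → factor 120/40 = 3
Overall dilution factor = 4 × 7.5 × 3 × 25 × 3 = 6750
Final = 4.00 mM / 6750 = 0.0005926 mM = 593 nM

593 nM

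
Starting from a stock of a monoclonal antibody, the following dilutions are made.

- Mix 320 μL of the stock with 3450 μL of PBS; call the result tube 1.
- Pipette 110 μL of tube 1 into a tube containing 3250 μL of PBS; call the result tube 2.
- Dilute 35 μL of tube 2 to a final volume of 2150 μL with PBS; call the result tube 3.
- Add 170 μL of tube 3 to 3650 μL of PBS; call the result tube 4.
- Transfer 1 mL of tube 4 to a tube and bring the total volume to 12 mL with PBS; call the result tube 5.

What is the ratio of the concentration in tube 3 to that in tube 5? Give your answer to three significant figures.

270

Step 1: 320 μL + 3450 μL = 3770 μL total → factor 3770/320 = 11.781
Step 2: 110 μL + 3250 μL = 3360 μL total → factor 3360/110 = 30.545
Step 3: 35 μL brought to 2150 μL → factor 2150/35 = 61.429
Step 4: 170 μL + 3650 μL = 3820 μL total → factor 3820/170 = 22.471
Step 5: 1 mL brought to 12 mL → factor 12/1 = 12
Dilution factor to tube 3 = 22106; to tube 5 = 5.9608 × 10^6
[tube 3]/[tube 5] = (factor to tube 5)/(factor to tube 3) = 5.9608 × 10^6/22106 = 270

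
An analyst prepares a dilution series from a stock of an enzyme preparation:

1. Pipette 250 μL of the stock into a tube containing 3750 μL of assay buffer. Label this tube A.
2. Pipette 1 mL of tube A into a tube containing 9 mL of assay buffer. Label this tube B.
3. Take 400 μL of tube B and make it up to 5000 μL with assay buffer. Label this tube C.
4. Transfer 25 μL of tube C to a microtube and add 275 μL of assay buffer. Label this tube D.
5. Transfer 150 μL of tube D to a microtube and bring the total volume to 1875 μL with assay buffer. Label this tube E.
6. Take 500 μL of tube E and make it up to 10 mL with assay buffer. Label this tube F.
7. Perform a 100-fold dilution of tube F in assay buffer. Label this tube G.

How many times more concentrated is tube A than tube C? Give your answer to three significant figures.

Step 1: 250 μL + 3750 μL = 4000 μL total → factor 4000/250 = 16
Step 2: 1 mL + 9 mL = 10 mL total → factor 10/1 = 10
Step 3: 400 μL brought to 5000 μL → factor 5000/400 = 12.5
Dilution factor to tube A = 16; to tube C = 2000
[tube A]/[tube C] = (factor to tube C)/(factor to tube A) = 2000/16 = 125

125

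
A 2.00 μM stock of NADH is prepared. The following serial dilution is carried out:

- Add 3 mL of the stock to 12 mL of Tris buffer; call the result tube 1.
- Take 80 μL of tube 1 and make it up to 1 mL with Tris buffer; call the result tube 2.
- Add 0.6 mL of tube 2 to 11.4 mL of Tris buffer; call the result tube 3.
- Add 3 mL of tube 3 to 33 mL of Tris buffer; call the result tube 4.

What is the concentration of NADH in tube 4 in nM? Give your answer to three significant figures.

Step 1: 3 mL + 12 mL = 15 mL total → factor 15/3 = 5
Step 2: 80 μL brought to 1 mL → factor 1000/80 = 12.5
Step 3: 0.6 mL + 11.4 mL = 12 mL total → factor 12/0.6 = 20
Step 4: 3 mL + 33 mL = 36 mL total → factor 36/3 = 12
Overall dilution factor = 5 × 12.5 × 20 × 12 = 15000
Final = 2.00 μM / 15000 = 0.0001333 μM = 0.133 nM

0.133 nM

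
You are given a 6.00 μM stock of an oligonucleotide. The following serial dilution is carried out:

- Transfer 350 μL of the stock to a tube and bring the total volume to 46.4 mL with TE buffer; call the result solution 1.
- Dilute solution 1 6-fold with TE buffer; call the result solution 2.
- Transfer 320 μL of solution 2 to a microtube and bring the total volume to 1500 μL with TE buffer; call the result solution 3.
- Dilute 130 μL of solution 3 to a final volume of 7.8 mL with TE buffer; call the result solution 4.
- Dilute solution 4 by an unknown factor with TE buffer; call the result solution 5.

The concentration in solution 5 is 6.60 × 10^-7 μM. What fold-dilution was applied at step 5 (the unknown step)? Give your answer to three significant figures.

Step 1: 350 μL brought to 46.4 mL → factor 46400/350 = 132.57
Step 2: 6-fold → factor 6
Step 3: 320 μL brought to 1500 μL → factor 1500/320 = 4.6875
Step 4: 130 μL brought to 7.8 mL → factor 7800/130 = 60
Step 5: unknown factor x
Product of known-step factors = 2.2371 × 10^5
Overall factor = 6.00 μM / (6.60 × 10^-7 μM) = 9.0909 × 10^6
x = 9.0909 × 10^6 / 2.2371 × 10^5 = 40.6

40.6-fold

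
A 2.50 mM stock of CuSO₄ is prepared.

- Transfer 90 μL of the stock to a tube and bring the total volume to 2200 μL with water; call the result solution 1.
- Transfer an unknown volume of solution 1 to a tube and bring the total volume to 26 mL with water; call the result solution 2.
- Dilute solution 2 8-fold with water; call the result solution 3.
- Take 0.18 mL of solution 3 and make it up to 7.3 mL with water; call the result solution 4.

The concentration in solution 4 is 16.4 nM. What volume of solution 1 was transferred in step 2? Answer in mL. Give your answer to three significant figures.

Step 1: 90 μL brought to 2200 μL → factor 2200/90 = 24.444
Step 2: v brought to 26 mL → factor = 26 mL/v
Step 3: 8-fold → factor 8
Step 4: 0.18 mL brought to 7.3 mL → factor 7.3/0.18 = 40.556
Product of known-step factors = 7930.9
Overall factor = 2.50 mM / (16.4 nM) = 1.5244 × 10^5
Step-2 factor = 1.5244 × 10^5 / 7930.9 = 19.221
v = 26 mL / 19.221 = 1.35 mL

1.35 mL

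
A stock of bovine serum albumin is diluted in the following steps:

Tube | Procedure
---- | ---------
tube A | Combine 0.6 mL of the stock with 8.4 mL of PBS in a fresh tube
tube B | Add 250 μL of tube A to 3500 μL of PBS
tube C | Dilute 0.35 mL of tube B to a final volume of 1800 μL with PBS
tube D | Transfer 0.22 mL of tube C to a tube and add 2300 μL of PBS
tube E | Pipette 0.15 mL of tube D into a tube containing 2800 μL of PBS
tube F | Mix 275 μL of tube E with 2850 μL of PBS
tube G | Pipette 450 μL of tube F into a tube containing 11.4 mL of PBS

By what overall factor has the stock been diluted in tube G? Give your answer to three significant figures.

Step 1: 0.6 mL + 8.4 mL = 9 mL total → factor 9/0.6 = 15
Step 2: 250 μL + 3500 μL = 3750 μL total → factor 3750/250 = 15
Step 3: 0.35 mL brought to 1800 μL → factor 1.8/0.35 = 5.1429
Step 4: 0.22 mL + 2300 μL = 2.52 mL total → factor 2.52/0.22 = 11.455
Step 5: 0.15 mL + 2800 μL = 2.95 mL total → factor 2.95/0.15 = 19.667
Step 6: 275 μL + 2850 μL = 3125 μL total → factor 3125/275 = 11.364
Step 7: 450 μL + 11.4 mL = 11850 μL total → factor 11850/450 = 26.333
Overall dilution factor = 15 × 15 × 5.1429 × 11.455 × 19.667 × 11.364 × 26.333 = 7.8004 × 10^7

7.80 × 10^7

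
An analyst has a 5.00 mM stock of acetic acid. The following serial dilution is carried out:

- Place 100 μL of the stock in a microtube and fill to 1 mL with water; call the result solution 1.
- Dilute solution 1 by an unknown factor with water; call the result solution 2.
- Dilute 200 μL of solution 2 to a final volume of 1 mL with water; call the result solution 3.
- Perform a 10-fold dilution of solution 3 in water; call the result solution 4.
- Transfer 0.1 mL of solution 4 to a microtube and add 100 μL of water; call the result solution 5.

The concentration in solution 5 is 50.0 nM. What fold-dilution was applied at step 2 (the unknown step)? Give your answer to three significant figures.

100-fold

Step 1: 100 μL brought to 1 mL → factor 1000/100 = 10
Step 2: unknown factor x
Step 3: 200 μL brought to 1 mL → factor 1000/200 = 5
Step 4: 10-fold → factor 10
Step 5: 0.1 mL + 100 μL = 0.2 mL total → factor 0.2/0.1 = 2
Product of known-step factors = 1000
Overall factor = 5.00 mM / (50.0 nM) = 1 × 10^5
x = 1 × 10^5 / 1000 = 100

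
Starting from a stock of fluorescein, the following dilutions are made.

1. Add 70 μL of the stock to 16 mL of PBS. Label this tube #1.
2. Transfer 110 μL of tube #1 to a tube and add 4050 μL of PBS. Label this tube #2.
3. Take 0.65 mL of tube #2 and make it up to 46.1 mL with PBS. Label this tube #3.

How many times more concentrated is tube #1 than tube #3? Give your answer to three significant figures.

2.68 × 10^3

Step 1: 70 μL + 16 mL = 16070 μL total → factor 16070/70 = 229.57
Step 2: 110 μL + 4050 μL = 4160 μL total → factor 4160/110 = 37.818
Step 3: 0.65 mL brought to 46.1 mL → factor 46.1/0.65 = 70.923
Dilution factor to tube #1 = 229.57; to tube #3 = 6.1575 × 10^5
[tube #1]/[tube #3] = (factor to tube #3)/(factor to tube #1) = 6.1575 × 10^5/229.57 = 2.68 × 10^3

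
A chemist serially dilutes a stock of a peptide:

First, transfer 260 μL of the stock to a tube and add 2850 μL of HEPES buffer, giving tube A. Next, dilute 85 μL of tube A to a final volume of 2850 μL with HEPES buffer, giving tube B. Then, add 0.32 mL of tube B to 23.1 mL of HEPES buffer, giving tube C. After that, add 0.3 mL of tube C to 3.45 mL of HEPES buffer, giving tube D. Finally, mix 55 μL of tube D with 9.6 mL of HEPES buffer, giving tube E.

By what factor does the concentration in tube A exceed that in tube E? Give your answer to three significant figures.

Step 1: 260 μL + 2850 μL = 3110 μL total → factor 3110/260 = 11.962
Step 2: 85 μL brought to 2850 μL → factor 2850/85 = 33.529
Step 3: 0.32 mL + 23.1 mL = 23.42 mL total → factor 23.42/0.32 = 73.188
Step 4: 0.3 mL + 3.45 mL = 3.75 mL total → factor 3.75/0.3 = 12.5
Step 5: 55 μL + 9.6 mL = 9655 μL total → factor 9655/55 = 175.55
Dilution factor to tube A = 11.962; to tube E = 6.4409 × 10^7
[tube A]/[tube E] = (factor to tube E)/(factor to tube A) = 6.4409 × 10^7/11.962 = 5.38 × 10^6

5.38 × 10^6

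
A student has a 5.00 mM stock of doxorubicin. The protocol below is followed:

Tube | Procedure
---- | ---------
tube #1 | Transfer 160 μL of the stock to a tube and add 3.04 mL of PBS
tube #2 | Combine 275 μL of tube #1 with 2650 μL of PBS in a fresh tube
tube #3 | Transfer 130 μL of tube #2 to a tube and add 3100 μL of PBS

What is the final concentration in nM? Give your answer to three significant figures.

946 nM

Step 1: 160 μL + 3.04 mL = 3200 μL total → factor 3200/160 = 20
Step 2: 275 μL + 2650 μL = 2925 μL total → factor 2925/275 = 10.636
Step 3: 130 μL + 3100 μL = 3230 μL total → factor 3230/130 = 24.846
Overall dilution factor = 20 × 10.636 × 24.846 = 5285.5
Final = 5.00 mM / 5285.5 = 0.0009460 mM = 946 nM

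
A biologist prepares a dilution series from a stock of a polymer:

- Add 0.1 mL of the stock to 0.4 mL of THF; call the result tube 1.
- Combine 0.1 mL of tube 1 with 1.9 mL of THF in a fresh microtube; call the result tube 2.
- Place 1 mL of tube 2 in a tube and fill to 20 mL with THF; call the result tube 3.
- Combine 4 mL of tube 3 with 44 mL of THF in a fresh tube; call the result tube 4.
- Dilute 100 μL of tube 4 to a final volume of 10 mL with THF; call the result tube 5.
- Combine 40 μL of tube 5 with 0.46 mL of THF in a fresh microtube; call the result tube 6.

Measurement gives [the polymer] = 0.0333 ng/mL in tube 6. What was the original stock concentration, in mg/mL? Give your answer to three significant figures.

0.999 mg/mL

Step 1: 0.1 mL + 0.4 mL = 0.5 mL total → factor 0.5/0.1 = 5
Step 2: 0.1 mL + 1.9 mL = 2 mL total → factor 2/0.1 = 20
Step 3: 1 mL brought to 20 mL → factor 20/1 = 20
Step 4: 4 mL + 44 mL = 48 mL total → factor 48/4 = 12
Step 5: 100 μL brought to 10 mL → factor 10000/100 = 100
Step 6: 40 μL + 0.46 mL = 500 μL total → factor 500/40 = 12.5
Overall dilution factor = 5 × 20 × 20 × 12 × 100 × 12.5 = 3 × 10^7
Stock = 0.0333 ng/mL × 3 × 10^7 = 9.990 × 10^5 ng/mL = 0.999 mg/mL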